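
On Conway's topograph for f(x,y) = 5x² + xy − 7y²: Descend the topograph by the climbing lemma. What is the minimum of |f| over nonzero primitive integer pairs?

descent: ρ → (-7,-1,5)
descent: ρ → (5,11,-1)  [lands on river]
river: ρ → (-1,11,5)
river: ρ → (5,9,-3)
river: ρ → (-3,9,5)
closes: descent 2, river 4
min |a| on river = 1

1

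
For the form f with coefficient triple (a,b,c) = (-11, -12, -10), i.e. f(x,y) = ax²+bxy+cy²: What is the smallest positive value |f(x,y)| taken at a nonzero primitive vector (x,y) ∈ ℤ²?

translate: b→-10 (≡12 mod 22), so (11,12,10)→(11,-10,9)
flip: (11,-10,9)→(9,10,11)
translate: b→-8 (≡10 mod 18), so (9,10,11)→(9,-8,10)
reduced (well bottom): (9,-8,10) with a≤c, −a<b≤a
well minimum |f| = |-9| = 9 (negative-definite)

9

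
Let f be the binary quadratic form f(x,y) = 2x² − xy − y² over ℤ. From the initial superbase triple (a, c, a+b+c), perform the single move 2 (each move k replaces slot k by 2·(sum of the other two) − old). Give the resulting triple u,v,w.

start (2,-1,0) = (f(1,0),f(0,1),f(1,1))
replace slot 2: 2·(2+0) − (-1) = 5 → (2,5,0)

2,5,0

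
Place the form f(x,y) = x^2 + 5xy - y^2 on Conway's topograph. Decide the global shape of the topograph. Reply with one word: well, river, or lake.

D = b²−4ac = 5² − 4·1·(-1) = 29
D > 0 non-square ⇒ indefinite ⇒ periodic river

river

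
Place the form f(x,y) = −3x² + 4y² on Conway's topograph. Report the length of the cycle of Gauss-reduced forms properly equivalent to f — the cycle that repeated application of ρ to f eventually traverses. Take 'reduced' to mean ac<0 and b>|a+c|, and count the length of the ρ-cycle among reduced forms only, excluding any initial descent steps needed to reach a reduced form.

D = 48, ⌊√D⌋ = 6
descent: ρ → (4,0,-3)
descent: ρ → (-3,6,1)  [lands on river]
river: ρ → (1,6,-3)
ρ-cycle length = 2 (tail of 2 descent steps not counted)

2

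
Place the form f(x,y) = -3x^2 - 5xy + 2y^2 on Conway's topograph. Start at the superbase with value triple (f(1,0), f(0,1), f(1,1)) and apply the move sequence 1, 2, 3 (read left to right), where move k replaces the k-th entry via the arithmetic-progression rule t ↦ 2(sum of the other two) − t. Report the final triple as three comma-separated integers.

start (-3,2,-6) = (f(1,0),f(0,1),f(1,1))
replace slot 1: 2·(2+(-6)) − (-3) = -5 → (-5,2,-6)
replace slot 2: 2·((-5)+(-6)) − 2 = -24 → (-5,-24,-6)
replace slot 3: 2·((-5)+(-24)) − (-6) = -52 → (-5,-24,-52)

-5,-24,-52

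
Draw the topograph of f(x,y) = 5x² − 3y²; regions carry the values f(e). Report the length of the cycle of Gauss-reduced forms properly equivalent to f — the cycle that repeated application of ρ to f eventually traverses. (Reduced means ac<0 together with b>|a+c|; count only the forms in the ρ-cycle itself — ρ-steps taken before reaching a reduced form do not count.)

D = 60, ⌊√D⌋ = 7
descent: ρ → (-3,6,2)  [lands on river]
river: ρ → (2,6,-3)
ρ-cycle length = 2 (tail of 1 descent step not counted)

2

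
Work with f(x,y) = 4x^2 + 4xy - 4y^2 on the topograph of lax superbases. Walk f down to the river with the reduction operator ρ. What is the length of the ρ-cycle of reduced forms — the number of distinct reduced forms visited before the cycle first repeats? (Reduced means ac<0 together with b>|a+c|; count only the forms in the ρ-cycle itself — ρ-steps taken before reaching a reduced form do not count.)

D = 80, ⌊√D⌋ = 8
river: ρ → (-4,4,4)
river: ρ → (4,4,-4)
ρ-cycle length = 2 (tail of 0 descent steps not counted)

2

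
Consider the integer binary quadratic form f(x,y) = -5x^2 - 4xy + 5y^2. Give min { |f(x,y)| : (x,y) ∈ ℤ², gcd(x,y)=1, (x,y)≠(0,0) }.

descent: ρ → (5,4,-5)  [lands on river]
river: ρ → (-5,6,4)
river: ρ → (4,10,-1)
river: ρ → (-1,10,4)
river: ρ → (4,6,-5)
river: ρ → (-5,4,5)
river: ρ → (5,6,-4)
river: ρ → (-4,10,1)
river: ρ → (1,10,-4)
river: ρ → (-4,6,5)
closes: descent 1, river 10
min |a| on river = 1

1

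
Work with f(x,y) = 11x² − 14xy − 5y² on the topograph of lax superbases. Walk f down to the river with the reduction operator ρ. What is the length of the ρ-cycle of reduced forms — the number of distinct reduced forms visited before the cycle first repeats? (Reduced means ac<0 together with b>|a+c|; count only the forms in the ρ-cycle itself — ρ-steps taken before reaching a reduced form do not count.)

D = 416, ⌊√D⌋ = 20
descent: ρ → (-5,14,11)  [lands on river]
river: ρ → (11,8,-8)
river: ρ → (-8,8,11)
river: ρ → (11,14,-5)
river: ρ → (-5,16,8)
river: ρ → (8,16,-5)
ρ-cycle length = 6 (tail of 1 descent step not counted)

6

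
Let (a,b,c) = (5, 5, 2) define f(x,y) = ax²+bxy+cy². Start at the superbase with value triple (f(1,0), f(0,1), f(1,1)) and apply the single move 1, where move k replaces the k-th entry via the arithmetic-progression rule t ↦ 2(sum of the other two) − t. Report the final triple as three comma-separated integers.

start (5,2,12) = (f(1,0),f(0,1),f(1,1))
replace slot 1: 2·(2+12) − 5 = 23 → (23,2,12)

23,2,12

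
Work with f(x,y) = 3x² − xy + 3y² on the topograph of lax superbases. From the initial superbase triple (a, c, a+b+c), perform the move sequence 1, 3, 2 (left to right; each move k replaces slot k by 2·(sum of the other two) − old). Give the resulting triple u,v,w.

start (3,3,5) = (f(1,0),f(0,1),f(1,1))
replace slot 1: 2·(3+5) − 3 = 13 → (13,3,5)
replace slot 3: 2·(13+3) − 5 = 27 → (13,3,27)
replace slot 2: 2·(13+27) − 3 = 77 → (13,77,27)

13,77,27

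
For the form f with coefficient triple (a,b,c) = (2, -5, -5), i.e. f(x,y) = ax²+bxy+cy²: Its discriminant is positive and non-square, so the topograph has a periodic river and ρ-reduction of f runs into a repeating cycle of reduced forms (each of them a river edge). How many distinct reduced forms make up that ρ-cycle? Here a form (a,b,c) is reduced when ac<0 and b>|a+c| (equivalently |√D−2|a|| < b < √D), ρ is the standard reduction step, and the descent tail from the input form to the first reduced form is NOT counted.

D = 65, ⌊√D⌋ = 8
descent: ρ → (-5,5,2)  [lands on river]
river: ρ → (2,7,-2)
river: ρ → (-2,5,5)
river: ρ → (5,5,-2)
river: ρ → (-2,7,2)
river: ρ → (2,5,-5)
ρ-cycle length = 6 (tail of 1 descent step not counted)

6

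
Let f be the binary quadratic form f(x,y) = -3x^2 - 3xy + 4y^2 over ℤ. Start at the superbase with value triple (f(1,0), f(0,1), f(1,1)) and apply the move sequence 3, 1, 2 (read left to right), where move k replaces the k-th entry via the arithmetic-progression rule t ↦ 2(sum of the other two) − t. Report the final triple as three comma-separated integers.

start (-3,4,-2) = (f(1,0),f(0,1),f(1,1))
replace slot 3: 2·((-3)+4) − (-2) = 4 → (-3,4,4)
replace slot 1: 2·(4+4) − (-3) = 19 → (19,4,4)
replace slot 2: 2·(19+4) − 4 = 42 → (19,42,4)

19,42,4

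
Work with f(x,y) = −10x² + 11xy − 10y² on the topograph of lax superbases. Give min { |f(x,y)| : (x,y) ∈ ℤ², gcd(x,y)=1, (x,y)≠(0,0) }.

translate: b→9 (≡-11 mod 20), so (10,-11,10)→(10,9,9)
flip: (10,9,9)→(9,-9,10)
translate: b→9 (≡-9 mod 18), so (9,-9,10)→(9,9,10)
reduced (well bottom): (9,9,10) with a≤c, −a<b≤a
well minimum |f| = |-9| = 9 (negative-definite)

9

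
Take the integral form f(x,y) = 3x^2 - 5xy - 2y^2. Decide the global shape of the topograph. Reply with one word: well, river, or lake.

D = b²−4ac = (-5)² − 4·3·(-2) = 49
D = 7² is a perfect square ⇒ form factors over ℤ ⇒ lakes

lake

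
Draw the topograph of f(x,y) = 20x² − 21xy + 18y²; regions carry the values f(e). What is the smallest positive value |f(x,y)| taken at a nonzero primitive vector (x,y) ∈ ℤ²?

translate: b→19 (≡-21 mod 40), so (20,-21,18)→(20,19,17)
flip: (20,19,17)→(17,-19,20)
translate: b→15 (≡-19 mod 34), so (17,-19,20)→(17,15,18)
reduced (well bottom): (17,15,18) with a≤c, −a<b≤a
well minimum = a = 17

17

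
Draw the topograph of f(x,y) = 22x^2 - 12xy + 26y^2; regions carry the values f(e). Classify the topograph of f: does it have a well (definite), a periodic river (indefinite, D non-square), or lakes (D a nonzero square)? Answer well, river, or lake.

D = b²−4ac = (-12)² − 4·22·26 = -2144
D < 0 ⇒ definite ⇒ every region one sign ⇒ single well

well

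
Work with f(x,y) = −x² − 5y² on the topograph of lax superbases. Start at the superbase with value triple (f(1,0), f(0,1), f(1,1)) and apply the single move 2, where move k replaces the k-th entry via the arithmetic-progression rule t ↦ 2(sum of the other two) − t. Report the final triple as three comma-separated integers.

start (-1,-5,-6) = (f(1,0),f(0,1),f(1,1))
replace slot 2: 2·((-1)+(-6)) − (-5) = -9 → (-1,-9,-6)

-1,-9,-6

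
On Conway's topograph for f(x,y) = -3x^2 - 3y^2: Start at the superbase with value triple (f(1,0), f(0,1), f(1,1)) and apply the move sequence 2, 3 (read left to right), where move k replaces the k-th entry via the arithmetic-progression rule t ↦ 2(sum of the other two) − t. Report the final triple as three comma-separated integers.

start (-3,-3,-6) = (f(1,0),f(0,1),f(1,1))
replace slot 2: 2·((-3)+(-6)) − (-3) = -15 → (-3,-15,-6)
replace slot 3: 2·((-3)+(-15)) − (-6) = -30 → (-3,-15,-30)

-3,-15,-30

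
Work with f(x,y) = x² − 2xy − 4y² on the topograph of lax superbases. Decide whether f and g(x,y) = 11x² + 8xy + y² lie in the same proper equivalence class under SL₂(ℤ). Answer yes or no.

D₁ = 20, D₂ = 20
river cycle of f (length 2): (1, 4, -1), (-1, 4, 1)
river cycle of g (length 2): (1, 4, -1), (-1, 4, 1)
cycles coincide ⇒ equivalent

yes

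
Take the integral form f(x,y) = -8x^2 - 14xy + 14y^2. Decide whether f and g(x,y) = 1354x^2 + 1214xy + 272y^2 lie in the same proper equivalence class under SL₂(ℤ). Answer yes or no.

D₁ = 644, D₂ = 644
river cycle of f (length 10): (14, 14, -8), (-8, 18, 10), (10, 22, -4), (-4, 18, 20), (20, 22, -2), (-2, 22, 20), (20, 18, -4), (-4, 22, 10), (10, 18, -8), (-8, 14, 14)
river cycle of g (length 10): (14, 14, -8), (-8, 18, 10), (10, 22, -4), (-4, 18, 20), (20, 22, -2), (-2, 22, 20), (20, 18, -4), (-4, 22, 10), (10, 18, -8), (-8, 14, 14)
cycles coincide ⇒ equivalent

yes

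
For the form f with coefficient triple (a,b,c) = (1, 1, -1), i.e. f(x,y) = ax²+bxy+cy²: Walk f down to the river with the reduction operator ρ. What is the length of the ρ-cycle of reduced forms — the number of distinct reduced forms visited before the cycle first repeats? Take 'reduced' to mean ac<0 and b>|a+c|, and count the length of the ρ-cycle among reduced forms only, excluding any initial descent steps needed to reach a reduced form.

D = 5, ⌊√D⌋ = 2
river: ρ → (-1,1,1)
river: ρ → (1,1,-1)
ρ-cycle length = 2 (tail of 0 descent steps not counted)

2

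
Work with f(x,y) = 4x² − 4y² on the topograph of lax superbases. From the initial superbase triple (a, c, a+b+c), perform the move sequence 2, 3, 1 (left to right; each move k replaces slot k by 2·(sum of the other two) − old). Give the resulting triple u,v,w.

start (4,-4,0) = (f(1,0),f(0,1),f(1,1))
replace slot 2: 2·(4+0) − (-4) = 12 → (4,12,0)
replace slot 3: 2·(4+12) − 0 = 32 → (4,12,32)
replace slot 1: 2·(12+32) − 4 = 84 → (84,12,32)

84,12,32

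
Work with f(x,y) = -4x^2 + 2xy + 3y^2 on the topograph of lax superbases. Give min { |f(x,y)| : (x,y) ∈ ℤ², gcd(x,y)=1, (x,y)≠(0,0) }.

river: ρ → (3,4,-3)
river: ρ → (-3,2,4)
river: ρ → (4,6,-1)
river: ρ → (-1,6,4)
river: ρ → (4,2,-3)
river: ρ → (-3,4,3)
river: ρ → (3,2,-4)
river: ρ → (-4,6,1)
river: ρ → (1,6,-4)
river: ρ → (-4,2,3)
closes: descent 0, river 10
min |a| on river = 1

1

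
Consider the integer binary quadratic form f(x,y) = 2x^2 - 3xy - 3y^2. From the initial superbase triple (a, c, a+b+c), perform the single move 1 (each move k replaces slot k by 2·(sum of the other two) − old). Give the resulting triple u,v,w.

start (2,-3,-4) = (f(1,0),f(0,1),f(1,1))
replace slot 1: 2·((-3)+(-4)) − 2 = -16 → (-16,-3,-4)

-16,-3,-4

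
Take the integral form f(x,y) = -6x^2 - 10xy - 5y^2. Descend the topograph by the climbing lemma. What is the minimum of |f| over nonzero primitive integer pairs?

translate: b→-2 (≡10 mod 12), so (6,10,5)→(6,-2,1)
flip: (6,-2,1)→(1,2,6)
translate: b→0 (≡2 mod 2), so (1,2,6)→(1,0,5)
reduced (well bottom): (1,0,5) with a≤c, −a<b≤a
well minimum |f| = |-1| = 1 (negative-definite)

1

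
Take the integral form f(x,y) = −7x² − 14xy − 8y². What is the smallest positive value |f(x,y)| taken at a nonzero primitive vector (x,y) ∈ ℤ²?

translate: b→0 (≡14 mod 14), so (7,14,8)→(7,0,1)
flip: (7,0,1)→(1,0,7)
reduced (well bottom): (1,0,7) with a≤c, −a<b≤a
well minimum |f| = |-1| = 1 (negative-definite)

1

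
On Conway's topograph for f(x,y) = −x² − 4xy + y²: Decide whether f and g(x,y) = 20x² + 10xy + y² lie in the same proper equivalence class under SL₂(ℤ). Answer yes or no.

D₁ = 20, D₂ = 20
river cycle of f (length 2): (1, 4, -1), (-1, 4, 1)
river cycle of g (length 2): (1, 4, -1), (-1, 4, 1)
cycles coincide ⇒ equivalent

yes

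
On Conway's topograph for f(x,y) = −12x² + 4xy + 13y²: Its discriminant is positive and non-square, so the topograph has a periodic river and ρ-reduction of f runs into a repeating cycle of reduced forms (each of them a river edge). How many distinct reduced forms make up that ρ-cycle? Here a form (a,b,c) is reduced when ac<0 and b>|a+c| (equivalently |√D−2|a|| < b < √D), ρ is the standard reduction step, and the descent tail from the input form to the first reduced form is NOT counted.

D = 640, ⌊√D⌋ = 25
river: ρ → (13,22,-3)
river: ρ → (-3,20,20)
river: ρ → (20,20,-3)
river: ρ → (-3,22,13)
river: ρ → (13,4,-12)
river: ρ → (-12,20,5)
river: ρ → (5,20,-12)
river: ρ → (-12,4,13)
ρ-cycle length = 8 (tail of 0 descent steps not counted)

8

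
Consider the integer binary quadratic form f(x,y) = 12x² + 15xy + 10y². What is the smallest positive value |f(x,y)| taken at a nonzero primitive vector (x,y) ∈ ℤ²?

translate: b→-9 (≡15 mod 24), so (12,15,10)→(12,-9,7)
flip: (12,-9,7)→(7,9,12)
translate: b→-5 (≡9 mod 14), so (7,9,12)→(7,-5,10)
reduced (well bottom): (7,-5,10) with a≤c, −a<b≤a
well minimum = a = 7

7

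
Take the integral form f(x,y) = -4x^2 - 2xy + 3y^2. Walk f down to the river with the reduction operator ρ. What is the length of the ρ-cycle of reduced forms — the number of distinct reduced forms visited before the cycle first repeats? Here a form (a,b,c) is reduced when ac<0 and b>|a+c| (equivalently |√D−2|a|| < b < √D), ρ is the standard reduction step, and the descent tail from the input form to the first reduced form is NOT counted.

D = 52, ⌊√D⌋ = 7
descent: ρ → (3,2,-4)  [lands on river]
river: ρ → (-4,6,1)
river: ρ → (1,6,-4)
river: ρ → (-4,2,3)
river: ρ → (3,4,-3)
river: ρ → (-3,2,4)
river: ρ → (4,6,-1)
river: ρ → (-1,6,4)
river: ρ → (4,2,-3)
river: ρ → (-3,4,3)
ρ-cycle length = 10 (tail of 1 descent step not counted)

10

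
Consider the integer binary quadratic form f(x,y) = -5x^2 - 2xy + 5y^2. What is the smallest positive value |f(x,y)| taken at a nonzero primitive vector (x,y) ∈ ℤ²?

descent: ρ → (5,2,-5)  [lands on river]
river: ρ → (-5,8,2)
river: ρ → (2,8,-5)
river: ρ → (-5,2,5)
river: ρ → (5,8,-2)
river: ρ → (-2,8,5)
closes: descent 1, river 6
min |a| on river = 2

2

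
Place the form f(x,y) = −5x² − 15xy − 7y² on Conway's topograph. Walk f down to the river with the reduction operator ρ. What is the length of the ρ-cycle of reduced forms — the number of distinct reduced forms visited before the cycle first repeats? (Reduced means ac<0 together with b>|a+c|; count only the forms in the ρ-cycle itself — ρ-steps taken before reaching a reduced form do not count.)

D = 85, ⌊√D⌋ = 9
descent: ρ → (-7,1,3)
descent: ρ → (3,5,-5)  [lands on river]
river: ρ → (-5,5,3)
river: ρ → (3,7,-3)
river: ρ → (-3,5,5)
river: ρ → (5,5,-3)
river: ρ → (-3,7,3)
ρ-cycle length = 6 (tail of 2 descent steps not counted)

6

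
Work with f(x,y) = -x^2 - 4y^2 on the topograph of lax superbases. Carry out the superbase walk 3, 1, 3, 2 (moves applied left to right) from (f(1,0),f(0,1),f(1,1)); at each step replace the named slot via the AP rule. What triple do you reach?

start (-1,-4,-5) = (f(1,0),f(0,1),f(1,1))
replace slot 3: 2·((-1)+(-4)) − (-5) = -5 → (-1,-4,-5)
replace slot 1: 2·((-4)+(-5)) − (-1) = -17 → (-17,-4,-5)
replace slot 3: 2·((-17)+(-4)) − (-5) = -37 → (-17,-4,-37)
replace slot 2: 2·((-17)+(-37)) − (-4) = -104 → (-17,-104,-37)

-17,-104,-37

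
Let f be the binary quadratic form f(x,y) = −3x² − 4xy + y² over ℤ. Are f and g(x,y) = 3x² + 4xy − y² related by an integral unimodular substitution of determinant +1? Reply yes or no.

D₁ = 28, D₂ = 28
river cycle of f (length 4): (1, 4, -3), (-3, 2, 2), (2, 2, -3), (-3, 4, 1)
river cycle of g (length 4): (-1, 4, 3), (3, 2, -2), (-2, 2, 3), (3, 4, -1)
cycles differ ⇒ inequivalent

no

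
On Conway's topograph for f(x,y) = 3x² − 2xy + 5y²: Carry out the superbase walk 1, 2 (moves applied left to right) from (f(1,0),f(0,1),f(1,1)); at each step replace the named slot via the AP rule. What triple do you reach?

start (3,5,6) = (f(1,0),f(0,1),f(1,1))
replace slot 1: 2·(5+6) − 3 = 19 → (19,5,6)
replace slot 2: 2·(19+6) − 5 = 45 → (19,45,6)

19,45,6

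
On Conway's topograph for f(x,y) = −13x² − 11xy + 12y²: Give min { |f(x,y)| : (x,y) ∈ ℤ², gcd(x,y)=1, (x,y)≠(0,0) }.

descent: ρ → (12,11,-13)  [lands on river]
river: ρ → (-13,15,10)
river: ρ → (10,25,-3)
river: ρ → (-3,23,18)
river: ρ → (18,13,-8)
river: ρ → (-8,19,12)
river: ρ → (12,5,-15)
river: ρ → (-15,25,2)
river: ρ → (2,27,-2)
river: ρ → (-2,25,15)
river: ρ → (15,5,-12)
river: ρ → (-12,19,8)
river: ρ → (8,13,-18)
river: ρ → (-18,23,3)
river: ρ → (3,25,-10)
river: ρ → (-10,15,13)
river: ρ → (13,11,-12)
river: ρ → (-12,13,12)
closes: descent 1, river 18
min |a| on river = 2

2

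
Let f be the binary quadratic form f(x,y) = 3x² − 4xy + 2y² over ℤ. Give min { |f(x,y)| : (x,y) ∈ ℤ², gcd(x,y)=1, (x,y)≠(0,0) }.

translate: b→2 (≡-4 mod 6), so (3,-4,2)→(3,2,1)
flip: (3,2,1)→(1,-2,3)
translate: b→0 (≡-2 mod 2), so (1,-2,3)→(1,0,2)
reduced (well bottom): (1,0,2) with a≤c, −a<b≤a
well minimum = a = 1

1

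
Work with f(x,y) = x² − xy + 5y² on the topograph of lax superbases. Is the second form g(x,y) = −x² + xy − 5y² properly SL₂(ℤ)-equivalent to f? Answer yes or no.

D₁ = -19, D₂ = -19
f: translate: b→1 (≡-1 mod 2), so (1,-1,5)→(1,1,5)
f: reduced (well bottom): (1,1,5) with a≤c, −a<b≤a
g is negative-definite; reduce −g:
−g: translate: b→1 (≡-1 mod 2), so (1,-1,5)→(1,1,5)
−g: reduced (well bottom): (1,1,5) with a≤c, −a<b≤a
flip sign back: reduced form of g is (-1,-1,-5)
reduced forms (1, 1, 5) vs (-1, -1, -5) ⇒ inequivalent

no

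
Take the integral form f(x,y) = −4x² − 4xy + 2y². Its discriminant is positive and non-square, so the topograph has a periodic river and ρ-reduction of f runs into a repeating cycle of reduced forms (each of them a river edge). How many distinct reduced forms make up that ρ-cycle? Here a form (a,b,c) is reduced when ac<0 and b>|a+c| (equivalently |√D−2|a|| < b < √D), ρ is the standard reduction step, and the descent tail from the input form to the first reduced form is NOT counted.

D = 48, ⌊√D⌋ = 6
descent: ρ → (2,4,-4)  [lands on river]
river: ρ → (-4,4,2)
ρ-cycle length = 2 (tail of 1 descent step not counted)

2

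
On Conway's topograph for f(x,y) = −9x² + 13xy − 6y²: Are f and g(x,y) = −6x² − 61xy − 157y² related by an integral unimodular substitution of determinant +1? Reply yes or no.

D₁ = -47, D₂ = -47
f is negative-definite; reduce −f:
−f: translate: b→5 (≡-13 mod 18), so (9,-13,6)→(9,5,2)
−f: flip: (9,5,2)→(2,-5,9)
−f: translate: b→-1 (≡-5 mod 4), so (2,-5,9)→(2,-1,6)
−f: reduced (well bottom): (2,-1,6) with a≤c, −a<b≤a
flip sign back: reduced form of f is (-2,1,-6)
g is negative-definite; reduce −g:
−g: translate: b→1 (≡61 mod 12), so (6,61,157)→(6,1,2)
−g: flip: (6,1,2)→(2,-1,6)
−g: reduced (well bottom): (2,-1,6) with a≤c, −a<b≤a
flip sign back: reduced form of g is (-2,1,-6)
reduced forms (-2, 1, -6) vs (-2, 1, -6) ⇒ equivalent

yes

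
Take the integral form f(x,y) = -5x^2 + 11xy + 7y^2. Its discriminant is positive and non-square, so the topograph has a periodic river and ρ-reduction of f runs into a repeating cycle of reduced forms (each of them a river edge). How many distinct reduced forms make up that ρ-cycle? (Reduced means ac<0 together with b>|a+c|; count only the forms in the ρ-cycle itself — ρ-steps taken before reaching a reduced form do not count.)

D = 261, ⌊√D⌋ = 16
river: ρ → (7,3,-9)
river: ρ → (-9,15,1)
river: ρ → (1,15,-9)
river: ρ → (-9,3,7)
river: ρ → (7,11,-5)
river: ρ → (-5,9,9)
river: ρ → (9,9,-5)
river: ρ → (-5,11,7)
ρ-cycle length = 8 (tail of 0 descent steps not counted)

8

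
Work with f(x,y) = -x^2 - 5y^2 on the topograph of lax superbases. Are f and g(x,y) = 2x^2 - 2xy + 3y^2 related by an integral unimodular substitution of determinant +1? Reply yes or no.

D₁ = -20, D₂ = -20
f is negative-definite; reduce −f:
−f: reduced (well bottom): (1,0,5) with a≤c, −a<b≤a
flip sign back: reduced form of f is (-1,0,-5)
g: translate: b→2 (≡-2 mod 4), so (2,-2,3)→(2,2,3)
g: reduced (well bottom): (2,2,3) with a≤c, −a<b≤a
reduced forms (-1, 0, -5) vs (2, 2, 3) ⇒ inequivalent

no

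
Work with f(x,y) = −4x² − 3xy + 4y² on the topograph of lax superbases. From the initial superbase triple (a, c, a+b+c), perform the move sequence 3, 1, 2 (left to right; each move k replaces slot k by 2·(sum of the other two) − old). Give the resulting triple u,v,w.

start (-4,4,-3) = (f(1,0),f(0,1),f(1,1))
replace slot 3: 2·((-4)+4) − (-3) = 3 → (-4,4,3)
replace slot 1: 2·(4+3) − (-4) = 18 → (18,4,3)
replace slot 2: 2·(18+3) − 4 = 38 → (18,38,3)

18,38,3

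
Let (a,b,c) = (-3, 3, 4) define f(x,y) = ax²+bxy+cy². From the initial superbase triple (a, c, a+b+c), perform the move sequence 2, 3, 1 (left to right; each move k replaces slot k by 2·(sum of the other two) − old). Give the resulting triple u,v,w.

start (-3,4,4) = (f(1,0),f(0,1),f(1,1))
replace slot 2: 2·((-3)+4) − 4 = -2 → (-3,-2,4)
replace slot 3: 2·((-3)+(-2)) − 4 = -14 → (-3,-2,-14)
replace slot 1: 2·((-2)+(-14)) − (-3) = -29 → (-29,-2,-14)

-29,-2,-14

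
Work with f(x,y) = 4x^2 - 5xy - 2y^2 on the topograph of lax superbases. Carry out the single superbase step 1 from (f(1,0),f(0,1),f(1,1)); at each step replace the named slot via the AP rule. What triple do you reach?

start (4,-2,-3) = (f(1,0),f(0,1),f(1,1))
replace slot 1: 2·((-2)+(-3)) − 4 = -14 → (-14,-2,-3)

-14,-2,-3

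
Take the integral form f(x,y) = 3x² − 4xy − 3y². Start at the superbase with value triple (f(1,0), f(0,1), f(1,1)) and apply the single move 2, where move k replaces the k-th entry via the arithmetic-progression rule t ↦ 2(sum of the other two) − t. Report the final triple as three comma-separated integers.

start (3,-3,-4) = (f(1,0),f(0,1),f(1,1))
replace slot 2: 2·(3+(-4)) − (-3) = 1 → (3,1,-4)

3,1,-4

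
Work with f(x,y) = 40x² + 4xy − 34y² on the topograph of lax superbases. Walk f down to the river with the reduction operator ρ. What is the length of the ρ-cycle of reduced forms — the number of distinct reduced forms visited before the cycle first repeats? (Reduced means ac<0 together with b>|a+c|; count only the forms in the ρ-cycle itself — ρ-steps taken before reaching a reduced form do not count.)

D = 5456, ⌊√D⌋ = 73
descent: ρ → (-34,64,10)  [lands on river]
river: ρ → (10,56,-58)
river: ρ → (-58,60,8)
river: ρ → (8,68,-26)
river: ρ → (-26,36,40)
river: ρ → (40,44,-22)
river: ρ → (-22,44,40)
river: ρ → (40,36,-26)
river: ρ → (-26,68,8)
river: ρ → (8,60,-58)
river: ρ → (-58,56,10)
river: ρ → (10,64,-34)
river: ρ → (-34,72,2)
river: ρ → (2,72,-34)
ρ-cycle length = 14 (tail of 1 descent step not counted)

14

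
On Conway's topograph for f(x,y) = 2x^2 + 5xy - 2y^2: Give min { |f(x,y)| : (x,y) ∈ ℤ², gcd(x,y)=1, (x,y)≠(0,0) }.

river: ρ → (-2,3,4)
river: ρ → (4,5,-1)
river: ρ → (-1,5,4)
river: ρ → (4,3,-2)
river: ρ → (-2,5,2)
river: ρ → (2,3,-4)
river: ρ → (-4,5,1)
river: ρ → (1,5,-4)
river: ρ → (-4,3,2)
river: ρ → (2,5,-2)
closes: descent 0, river 10
min |a| on river = 1

1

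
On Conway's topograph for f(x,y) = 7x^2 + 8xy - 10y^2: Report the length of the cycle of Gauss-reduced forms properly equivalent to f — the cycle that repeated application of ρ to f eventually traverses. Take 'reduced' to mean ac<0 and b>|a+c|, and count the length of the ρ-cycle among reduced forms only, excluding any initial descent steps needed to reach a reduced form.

D = 344, ⌊√D⌋ = 18
river: ρ → (-10,12,5)
river: ρ → (5,18,-1)
river: ρ → (-1,18,5)
river: ρ → (5,12,-10)
river: ρ → (-10,8,7)
river: ρ → (7,6,-11)
river: ρ → (-11,16,2)
river: ρ → (2,16,-11)
river: ρ → (-11,6,7)
river: ρ → (7,8,-10)
ρ-cycle length = 10 (tail of 0 descent steps not counted)

10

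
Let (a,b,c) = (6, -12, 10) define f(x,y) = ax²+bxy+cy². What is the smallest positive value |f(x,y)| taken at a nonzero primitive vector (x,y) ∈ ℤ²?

translate: b→0 (≡-12 mod 12), so (6,-12,10)→(6,0,4)
flip: (6,0,4)→(4,0,6)
reduced (well bottom): (4,0,6) with a≤c, −a<b≤a
well minimum = a = 4

4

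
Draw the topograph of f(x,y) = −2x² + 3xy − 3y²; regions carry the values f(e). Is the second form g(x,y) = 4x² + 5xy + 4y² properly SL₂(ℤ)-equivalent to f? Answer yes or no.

D₁ = -15, D₂ = -39
discriminants differ ⇒ not SL₂(ℤ)-equivalent

no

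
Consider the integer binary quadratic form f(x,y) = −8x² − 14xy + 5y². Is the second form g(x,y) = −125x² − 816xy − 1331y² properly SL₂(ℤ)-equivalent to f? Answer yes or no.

D₁ = 356, D₂ = 356
river cycle of f (length 10): (5, 14, -8), (-8, 18, 1), (1, 18, -8), (-8, 14, 5), (5, 16, -5), (-5, 14, 8), (8, 18, -1), (-1, 18, 8), (8, 14, -5), (-5, 16, 5)
river cycle of g (length 10): (-8, 18, 1), (1, 18, -8), (-8, 14, 5), (5, 16, -5), (-5, 14, 8), (8, 18, -1), (-1, 18, 8), (8, 14, -5), (-5, 16, 5), (5, 14, -8)
cycles coincide ⇒ equivalent

yes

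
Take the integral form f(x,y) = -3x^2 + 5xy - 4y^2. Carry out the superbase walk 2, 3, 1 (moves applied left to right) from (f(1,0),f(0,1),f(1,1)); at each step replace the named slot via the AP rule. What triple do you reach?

start (-3,-4,-2) = (f(1,0),f(0,1),f(1,1))
replace slot 2: 2·((-3)+(-2)) − (-4) = -6 → (-3,-6,-2)
replace slot 3: 2·((-3)+(-6)) − (-2) = -16 → (-3,-6,-16)
replace slot 1: 2·((-6)+(-16)) − (-3) = -41 → (-41,-6,-16)

-41,-6,-16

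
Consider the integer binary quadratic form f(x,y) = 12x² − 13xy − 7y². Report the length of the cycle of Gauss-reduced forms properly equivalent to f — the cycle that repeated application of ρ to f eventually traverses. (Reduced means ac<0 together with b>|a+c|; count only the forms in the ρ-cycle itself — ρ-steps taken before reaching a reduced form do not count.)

D = 505, ⌊√D⌋ = 22
descent: ρ → (-7,13,12)  [lands on river]
river: ρ → (12,11,-8)
river: ρ → (-8,21,2)
river: ρ → (2,19,-18)
river: ρ → (-18,17,3)
river: ρ → (3,19,-12)
river: ρ → (-12,5,10)
river: ρ → (10,15,-7)
ρ-cycle length = 8 (tail of 1 descent step not counted)

8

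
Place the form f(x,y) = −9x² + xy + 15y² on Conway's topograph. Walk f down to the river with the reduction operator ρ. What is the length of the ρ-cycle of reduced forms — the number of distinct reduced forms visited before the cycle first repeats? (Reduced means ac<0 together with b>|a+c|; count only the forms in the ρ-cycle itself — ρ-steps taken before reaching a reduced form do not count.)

D = 541, ⌊√D⌋ = 23
descent: ρ → (15,-1,-9)
descent: ρ → (-9,19,5)  [lands on river]
river: ρ → (5,21,-5)
river: ρ → (-5,19,9)
river: ρ → (9,17,-7)
river: ρ → (-7,11,15)
river: ρ → (15,19,-3)
river: ρ → (-3,23,1)
river: ρ → (1,23,-3)
river: ρ → (-3,19,15)
river: ρ → (15,11,-7)
river: ρ → (-7,17,9)
river: ρ → (9,19,-5)
river: ρ → (-5,21,5)
river: ρ → (5,19,-9)
river: ρ → (-9,17,7)
river: ρ → (7,11,-15)
river: ρ → (-15,19,3)
river: ρ → (3,23,-1)
river: ρ → (-1,23,3)
river: ρ → (3,19,-15)
river: ρ → (-15,11,7)
river: ρ → (7,17,-9)
ρ-cycle length = 22 (tail of 2 descent steps not counted)

22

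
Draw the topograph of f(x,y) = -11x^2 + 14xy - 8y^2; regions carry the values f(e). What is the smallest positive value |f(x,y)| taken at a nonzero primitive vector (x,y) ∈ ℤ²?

translate: b→8 (≡-14 mod 22), so (11,-14,8)→(11,8,5)
flip: (11,8,5)→(5,-8,11)
translate: b→2 (≡-8 mod 10), so (5,-8,11)→(5,2,8)
reduced (well bottom): (5,2,8) with a≤c, −a<b≤a
well minimum |f| = |-5| = 5 (negative-definite)

5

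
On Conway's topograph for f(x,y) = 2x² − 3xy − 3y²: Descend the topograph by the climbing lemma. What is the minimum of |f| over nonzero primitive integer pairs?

descent: ρ → (-3,3,2)  [lands on river]
river: ρ → (2,5,-1)
river: ρ → (-1,5,2)
river: ρ → (2,3,-3)
closes: descent 1, river 4
min |a| on river = 1

1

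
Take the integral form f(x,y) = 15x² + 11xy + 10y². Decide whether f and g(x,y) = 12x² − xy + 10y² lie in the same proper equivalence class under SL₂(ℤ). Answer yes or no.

D₁ = -479, D₂ = -479
f: flip: (15,11,10)→(10,-11,15)
f: translate: b→9 (≡-11 mod 20), so (10,-11,15)→(10,9,14)
f: reduced (well bottom): (10,9,14) with a≤c, −a<b≤a
g: flip: (12,-1,10)→(10,1,12)
g: reduced (well bottom): (10,1,12) with a≤c, −a<b≤a
reduced forms (10, 9, 14) vs (10, 1, 12) ⇒ inequivalent

no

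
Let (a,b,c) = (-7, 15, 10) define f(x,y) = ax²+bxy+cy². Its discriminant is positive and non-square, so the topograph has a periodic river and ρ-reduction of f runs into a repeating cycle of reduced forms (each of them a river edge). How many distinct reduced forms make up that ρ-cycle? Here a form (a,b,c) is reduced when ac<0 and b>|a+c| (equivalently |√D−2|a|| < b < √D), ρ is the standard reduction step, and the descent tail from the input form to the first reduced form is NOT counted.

D = 505, ⌊√D⌋ = 22
river: ρ → (10,5,-12)
river: ρ → (-12,19,3)
river: ρ → (3,17,-18)
river: ρ → (-18,19,2)
river: ρ → (2,21,-8)
river: ρ → (-8,11,12)
river: ρ → (12,13,-7)
river: ρ → (-7,15,10)
ρ-cycle length = 8 (tail of 0 descent steps not counted)

8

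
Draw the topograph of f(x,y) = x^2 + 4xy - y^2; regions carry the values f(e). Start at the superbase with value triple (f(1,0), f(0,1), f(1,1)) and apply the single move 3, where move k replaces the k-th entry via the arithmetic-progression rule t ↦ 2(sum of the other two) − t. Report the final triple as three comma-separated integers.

start (1,-1,4) = (f(1,0),f(0,1),f(1,1))
replace slot 3: 2·(1+(-1)) − 4 = -4 → (1,-1,-4)

1,-1,-4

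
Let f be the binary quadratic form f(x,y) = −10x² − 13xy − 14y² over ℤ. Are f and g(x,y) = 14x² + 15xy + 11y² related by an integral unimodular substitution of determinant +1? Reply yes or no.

D₁ = -391, D₂ = -391
f is negative-definite; reduce −f:
−f: translate: b→-7 (≡13 mod 20), so (10,13,14)→(10,-7,11)
−f: reduced (well bottom): (10,-7,11) with a≤c, −a<b≤a
flip sign back: reduced form of f is (-10,7,-11)
g: translate: b→-13 (≡15 mod 28), so (14,15,11)→(14,-13,10)
g: flip: (14,-13,10)→(10,13,14)
g: translate: b→-7 (≡13 mod 20), so (10,13,14)→(10,-7,11)
g: reduced (well bottom): (10,-7,11) with a≤c, −a<b≤a
reduced forms (-10, 7, -11) vs (10, -7, 11) ⇒ inequivalent

no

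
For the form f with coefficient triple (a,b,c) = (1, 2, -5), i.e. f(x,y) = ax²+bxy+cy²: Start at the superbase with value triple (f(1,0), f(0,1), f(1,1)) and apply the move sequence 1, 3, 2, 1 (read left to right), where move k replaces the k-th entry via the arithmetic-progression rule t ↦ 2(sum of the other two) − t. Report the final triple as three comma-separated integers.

start (1,-5,-2) = (f(1,0),f(0,1),f(1,1))
replace slot 1: 2·((-5)+(-2)) − 1 = -15 → (-15,-5,-2)
replace slot 3: 2·((-15)+(-5)) − (-2) = -38 → (-15,-5,-38)
replace slot 2: 2·((-15)+(-38)) − (-5) = -101 → (-15,-101,-38)
replace slot 1: 2·((-101)+(-38)) − (-15) = -263 → (-263,-101,-38)

-263,-101,-38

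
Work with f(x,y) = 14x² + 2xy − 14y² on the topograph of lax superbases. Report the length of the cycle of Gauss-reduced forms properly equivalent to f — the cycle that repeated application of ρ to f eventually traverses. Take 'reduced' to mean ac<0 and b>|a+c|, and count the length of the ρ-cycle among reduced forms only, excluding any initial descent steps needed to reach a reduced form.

D = 788, ⌊√D⌋ = 28
river: ρ → (-14,26,2)
river: ρ → (2,26,-14)
river: ρ → (-14,2,14)
river: ρ → (14,26,-2)
river: ρ → (-2,26,14)
river: ρ → (14,2,-14)
ρ-cycle length = 6 (tail of 0 descent steps not counted)

6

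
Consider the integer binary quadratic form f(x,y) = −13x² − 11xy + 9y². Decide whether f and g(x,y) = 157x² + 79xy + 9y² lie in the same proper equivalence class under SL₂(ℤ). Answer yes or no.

D₁ = 589, D₂ = 589
river cycle of f (length 16): (9, 11, -13), (-13, 15, 7), (7, 13, -15), (-15, 17, 5), (5, 23, -3), (-3, 19, 19), (19, 19, -3), (-3, 23, 5), (5, 17, -15), (-15, 13, 7), … (6 more)
river cycle of g (length 16): (9, 11, -13), (-13, 15, 7), (7, 13, -15), (-15, 17, 5), (5, 23, -3), (-3, 19, 19), (19, 19, -3), (-3, 23, 5), (5, 17, -15), (-15, 13, 7), … (6 more)
cycles coincide ⇒ equivalent

yes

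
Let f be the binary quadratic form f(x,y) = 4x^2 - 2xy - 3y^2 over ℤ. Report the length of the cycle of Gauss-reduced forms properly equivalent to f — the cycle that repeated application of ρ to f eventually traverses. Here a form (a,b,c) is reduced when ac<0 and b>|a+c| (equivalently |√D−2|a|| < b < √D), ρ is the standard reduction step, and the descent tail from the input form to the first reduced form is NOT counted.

D = 52, ⌊√D⌋ = 7
descent: ρ → (-3,2,4)  [lands on river]
river: ρ → (4,6,-1)
river: ρ → (-1,6,4)
river: ρ → (4,2,-3)
river: ρ → (-3,4,3)
river: ρ → (3,2,-4)
river: ρ → (-4,6,1)
river: ρ → (1,6,-4)
river: ρ → (-4,2,3)
river: ρ → (3,4,-3)
ρ-cycle length = 10 (tail of 1 descent step not counted)

10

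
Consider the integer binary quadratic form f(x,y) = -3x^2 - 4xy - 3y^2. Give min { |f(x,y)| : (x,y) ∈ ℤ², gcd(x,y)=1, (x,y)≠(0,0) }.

translate: b→-2 (≡4 mod 6), so (3,4,3)→(3,-2,2)
flip: (3,-2,2)→(2,2,3)
reduced (well bottom): (2,2,3) with a≤c, −a<b≤a
well minimum |f| = |-2| = 2 (negative-definite)

2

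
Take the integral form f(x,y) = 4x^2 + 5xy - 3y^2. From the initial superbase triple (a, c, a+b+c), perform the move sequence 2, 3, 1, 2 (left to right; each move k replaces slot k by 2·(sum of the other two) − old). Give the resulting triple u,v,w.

start (4,-3,6) = (f(1,0),f(0,1),f(1,1))
replace slot 2: 2·(4+6) − (-3) = 23 → (4,23,6)
replace slot 3: 2·(4+23) − 6 = 48 → (4,23,48)
replace slot 1: 2·(23+48) − 4 = 138 → (138,23,48)
replace slot 2: 2·(138+48) − 23 = 349 → (138,349,48)

138,349,48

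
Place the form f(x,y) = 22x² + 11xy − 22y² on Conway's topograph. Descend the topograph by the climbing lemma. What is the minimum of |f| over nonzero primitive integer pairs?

river: ρ → (-22,33,11)
river: ρ → (11,33,-22)
river: ρ → (-22,11,22)
river: ρ → (22,33,-11)
river: ρ → (-11,33,22)
river: ρ → (22,11,-22)
closes: descent 0, river 6
min |a| on river = 11

11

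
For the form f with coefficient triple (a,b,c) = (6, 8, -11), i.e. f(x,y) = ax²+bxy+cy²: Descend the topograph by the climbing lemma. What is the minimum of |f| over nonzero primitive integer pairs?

river: ρ → (-11,14,3)
river: ρ → (3,16,-6)
river: ρ → (-6,8,11)
river: ρ → (11,14,-3)
river: ρ → (-3,16,6)
river: ρ → (6,8,-11)
closes: descent 0, river 6
min |a| on river = 3

3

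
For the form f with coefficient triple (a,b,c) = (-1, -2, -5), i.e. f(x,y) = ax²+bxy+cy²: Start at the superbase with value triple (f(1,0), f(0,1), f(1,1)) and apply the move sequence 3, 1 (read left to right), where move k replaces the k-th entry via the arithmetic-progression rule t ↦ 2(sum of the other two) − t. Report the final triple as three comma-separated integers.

start (-1,-5,-8) = (f(1,0),f(0,1),f(1,1))
replace slot 3: 2·((-1)+(-5)) − (-8) = -4 → (-1,-5,-4)
replace slot 1: 2·((-5)+(-4)) − (-1) = -17 → (-17,-5,-4)

-17,-5,-4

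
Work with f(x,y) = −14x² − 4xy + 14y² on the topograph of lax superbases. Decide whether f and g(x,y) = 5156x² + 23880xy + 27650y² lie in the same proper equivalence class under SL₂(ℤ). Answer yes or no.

D₁ = 800, D₂ = 800
river cycle of f (length 6): (14, 4, -14), (-14, 24, 4), (4, 24, -14), (-14, 4, 14), (14, 24, -4), (-4, 24, 14)
river cycle of g (length 6): (14, 4, -14), (-14, 24, 4), (4, 24, -14), (-14, 4, 14), (14, 24, -4), (-4, 24, 14)
cycles coincide ⇒ equivalent

yes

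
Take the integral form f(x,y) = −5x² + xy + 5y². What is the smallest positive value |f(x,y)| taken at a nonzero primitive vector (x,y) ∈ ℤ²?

river: ρ → (5,9,-1)
river: ρ → (-1,9,5)
river: ρ → (5,1,-5)
river: ρ → (-5,9,1)
river: ρ → (1,9,-5)
river: ρ → (-5,1,5)
closes: descent 0, river 6
min |a| on river = 1

1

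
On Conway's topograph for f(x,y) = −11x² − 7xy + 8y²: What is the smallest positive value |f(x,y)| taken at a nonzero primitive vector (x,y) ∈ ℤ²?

descent: ρ → (8,7,-11)  [lands on river]
river: ρ → (-11,15,4)
river: ρ → (4,17,-7)
river: ρ → (-7,11,10)
river: ρ → (10,9,-8)
river: ρ → (-8,7,11)
river: ρ → (11,15,-4)
river: ρ → (-4,17,7)
river: ρ → (7,11,-10)
river: ρ → (-10,9,8)
closes: descent 1, river 10
min |a| on river = 4

4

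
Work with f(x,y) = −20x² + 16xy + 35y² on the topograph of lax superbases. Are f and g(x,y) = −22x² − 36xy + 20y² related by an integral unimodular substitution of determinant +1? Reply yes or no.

D₁ = 3056, D₂ = 3056
river cycle of f (length 32): (35, 54, -1), (-1, 54, 35), (35, 16, -20), (-20, 24, 31), (31, 38, -13), (-13, 40, 28), (28, 16, -25), (-25, 34, 19), (19, 42, -17), (-17, 26, 35), … (22 more)
river cycle of g (length 16): (20, 36, -22), (-22, 52, 4), (4, 52, -22), (-22, 36, 20), (20, 44, -14), (-14, 40, 26), (26, 12, -28), (-28, 44, 10), (10, 36, -44), (-44, 52, 2), … (6 more)
cycles differ ⇒ inequivalent

no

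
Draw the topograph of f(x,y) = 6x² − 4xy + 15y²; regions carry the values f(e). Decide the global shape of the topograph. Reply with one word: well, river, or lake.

D = b²−4ac = (-4)² − 4·6·15 = -344
D < 0 ⇒ definite ⇒ every region one sign ⇒ single well

well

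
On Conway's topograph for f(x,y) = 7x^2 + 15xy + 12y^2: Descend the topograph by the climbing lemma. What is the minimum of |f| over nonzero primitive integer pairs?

translate: b→1 (≡15 mod 14), so (7,15,12)→(7,1,4)
flip: (7,1,4)→(4,-1,7)
reduced (well bottom): (4,-1,7) with a≤c, −a<b≤a
well minimum = a = 4

4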